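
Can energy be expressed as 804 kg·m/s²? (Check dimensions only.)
No

energy has SI base units: kg * m^2 / s^2
kg·m/s² does NOT reduce to kg * m^2 / s^2; a valid unit for energy would be e.g. J.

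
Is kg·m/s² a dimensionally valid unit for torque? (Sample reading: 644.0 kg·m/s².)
No

torque has SI base units: kg * m^2 / s^2
kg·m/s² does NOT reduce to kg * m^2 / s^2; a valid unit for torque would be e.g. N·m.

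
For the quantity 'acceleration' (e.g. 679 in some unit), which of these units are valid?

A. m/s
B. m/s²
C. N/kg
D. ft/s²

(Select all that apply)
B, C, D

acceleration has SI base units: m / s^2

Checking each option against m / s^2:
  A. m/s: ✗ does not match
  B. m/s²: ✓ matches
  C. N/kg: ✓ matches
  D. ft/s²: ✓ matches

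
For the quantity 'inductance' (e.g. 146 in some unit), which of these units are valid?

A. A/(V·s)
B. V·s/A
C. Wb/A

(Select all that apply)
B, C

inductance has SI base units: kg * m^2 / (A^2 * s^2)

Checking each option against kg * m^2 / (A^2 * s^2):
  A. A/(V·s): ✗ does not match
  B. V·s/A: ✓ matches
  C. Wb/A: ✓ matches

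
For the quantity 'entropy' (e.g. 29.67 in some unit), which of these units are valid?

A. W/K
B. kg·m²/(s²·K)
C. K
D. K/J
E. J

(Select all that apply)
B

entropy has SI base units: kg * m^2 / (s^2 * K)

Checking each option against kg * m^2 / (s^2 * K):
  A. W/K: ✗ does not match
  B. kg·m²/(s²·K): ✓ matches
  C. K: ✗ does not match
  D. K/J: ✗ does not match
  E. J: ✗ does not match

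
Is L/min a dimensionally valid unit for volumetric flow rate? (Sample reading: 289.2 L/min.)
Yes

volumetric flow rate has SI base units: m^3 / s
L/min reduces to the same SI base units, so it is a valid unit for volumetric flow rate.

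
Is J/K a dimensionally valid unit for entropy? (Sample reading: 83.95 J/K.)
Yes

entropy has SI base units: kg * m^2 / (s^2 * K)
J/K reduces to the same SI base units, so it is a valid unit for entropy.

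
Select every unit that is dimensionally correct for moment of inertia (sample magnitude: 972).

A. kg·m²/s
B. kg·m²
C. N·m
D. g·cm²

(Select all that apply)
B, D

moment of inertia has SI base units: kg * m^2

Checking each option against kg * m^2:
  A. kg·m²/s: ✗ does not match
  B. kg·m²: ✓ matches
  C. N·m: ✗ does not match
  D. g·cm²: ✓ matches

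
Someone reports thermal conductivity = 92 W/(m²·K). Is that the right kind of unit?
No

thermal conductivity has SI base units: kg * m / (s^3 * K)
W/(m²·K) does NOT reduce to kg * m / (s^3 * K); a valid unit for thermal conductivity would be e.g. W/(m·K).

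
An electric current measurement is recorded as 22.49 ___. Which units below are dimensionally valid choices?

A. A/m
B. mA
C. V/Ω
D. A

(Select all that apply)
B, C, D

electric current has SI base units: A

Checking each option against A:
  A. A/m: ✗ does not match
  B. mA: ✓ matches
  C. V/Ω: ✓ matches
  D. A: ✓ matches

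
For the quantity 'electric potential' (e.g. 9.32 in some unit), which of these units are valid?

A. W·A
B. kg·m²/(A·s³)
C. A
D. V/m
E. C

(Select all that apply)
B

electric potential has SI base units: kg * m^2 / (A * s^3)

Checking each option against kg * m^2 / (A * s^3):
  A. W·A: ✗ does not match
  B. kg·m²/(A·s³): ✓ matches
  C. A: ✗ does not match
  D. V/m: ✗ does not match
  E. C: ✗ does not match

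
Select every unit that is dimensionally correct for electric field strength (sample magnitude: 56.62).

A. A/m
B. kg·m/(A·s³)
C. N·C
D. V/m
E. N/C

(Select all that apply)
B, D, E

electric field strength has SI base units: kg * m / (A * s^3)

Checking each option against kg * m / (A * s^3):
  A. A/m: ✗ does not match
  B. kg·m/(A·s³): ✓ matches
  C. N·C: ✗ does not match
  D. V/m: ✓ matches
  E. N/C: ✓ matches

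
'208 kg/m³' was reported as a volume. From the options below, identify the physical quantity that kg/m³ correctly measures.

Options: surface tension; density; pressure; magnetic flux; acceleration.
density

volume should have units dimensionally equivalent to m^3 (e.g. m³).
The given unit 'kg/m³' reduces to kg / m^3. Of the listed options, that is the dimensionality of density.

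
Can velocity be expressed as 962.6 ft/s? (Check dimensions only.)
Yes

velocity has SI base units: m / s
ft/s reduces to the same SI base units, so it is a valid unit for velocity.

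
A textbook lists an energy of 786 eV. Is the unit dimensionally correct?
Yes

energy has SI base units: kg * m^2 / s^2
eV reduces to the same SI base units, so it is a valid unit for energy.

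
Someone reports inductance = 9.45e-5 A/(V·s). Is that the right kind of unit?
No

inductance has SI base units: kg * m^2 / (A^2 * s^2)
A/(V·s) does NOT reduce to kg * m^2 / (A^2 * s^2); a valid unit for inductance would be e.g. H.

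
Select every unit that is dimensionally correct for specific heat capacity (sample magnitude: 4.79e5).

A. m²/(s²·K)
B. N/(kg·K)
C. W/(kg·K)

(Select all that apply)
A

specific heat capacity has SI base units: m^2 / (s^2 * K)

Checking each option against m^2 / (s^2 * K):
  A. m²/(s²·K): ✓ matches
  B. N/(kg·K): ✗ does not match
  C. W/(kg·K): ✗ does not match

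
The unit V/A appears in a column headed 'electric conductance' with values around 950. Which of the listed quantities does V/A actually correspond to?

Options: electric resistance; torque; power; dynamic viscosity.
electric resistance

electric conductance should have units dimensionally equivalent to A^2 * s^3 / (kg * m^2) (e.g. S).
The given unit 'V/A' reduces to kg * m^2 / (A^2 * s^3). Of the listed options, that is the dimensionality of electric resistance.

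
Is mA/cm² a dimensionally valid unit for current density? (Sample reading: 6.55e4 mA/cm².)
Yes

current density has SI base units: A / m^2
mA/cm² reduces to the same SI base units, so it is a valid unit for current density.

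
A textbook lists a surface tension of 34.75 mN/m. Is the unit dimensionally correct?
Yes

surface tension has SI base units: kg / s^2
mN/m reduces to the same SI base units, so it is a valid unit for surface tension.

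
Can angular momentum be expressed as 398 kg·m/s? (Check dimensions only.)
No

angular momentum has SI base units: kg * m^2 / s
kg·m/s does NOT reduce to kg * m^2 / s; a valid unit for angular momentum would be e.g. kg·m²/s.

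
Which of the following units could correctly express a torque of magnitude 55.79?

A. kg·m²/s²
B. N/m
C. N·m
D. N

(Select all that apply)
A, C

torque has SI base units: kg * m^2 / s^2

Checking each option against kg * m^2 / s^2:
  A. kg·m²/s²: ✓ matches
  B. N/m: ✗ does not match
  C. N·m: ✓ matches
  D. N: ✗ does not match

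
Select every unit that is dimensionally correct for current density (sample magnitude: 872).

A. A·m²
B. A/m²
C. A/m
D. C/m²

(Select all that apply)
B

current density has SI base units: A / m^2

Checking each option against A / m^2:
  A. A·m²: ✗ does not match
  B. A/m²: ✓ matches
  C. A/m: ✗ does not match
  D. C/m²: ✗ does not match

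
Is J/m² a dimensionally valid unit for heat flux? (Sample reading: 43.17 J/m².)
No

heat flux has SI base units: kg / s^3
J/m² does NOT reduce to kg / s^3; a valid unit for heat flux would be e.g. W/m².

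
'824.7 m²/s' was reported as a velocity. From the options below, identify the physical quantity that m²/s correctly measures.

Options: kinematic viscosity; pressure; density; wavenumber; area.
kinematic viscosity

velocity should have units dimensionally equivalent to m / s (e.g. m/s).
The given unit 'm²/s' reduces to m^2 / s. Of the listed options, that is the dimensionality of kinematic viscosity.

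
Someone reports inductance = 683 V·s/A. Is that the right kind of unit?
Yes

inductance has SI base units: kg * m^2 / (A^2 * s^2)
V·s/A reduces to the same SI base units, so it is a valid unit for inductance.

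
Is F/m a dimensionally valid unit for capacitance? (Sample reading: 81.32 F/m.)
No

capacitance has SI base units: A^2 * s^4 / (kg * m^2)
F/m does NOT reduce to A^2 * s^4 / (kg * m^2); a valid unit for capacitance would be e.g. F.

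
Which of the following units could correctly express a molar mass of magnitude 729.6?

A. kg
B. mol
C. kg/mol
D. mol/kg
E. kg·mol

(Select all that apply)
C

molar mass has SI base units: kg / mol

Checking each option against kg / mol:
  A. kg: ✗ does not match
  B. mol: ✗ does not match
  C. kg/mol: ✓ matches
  D. mol/kg: ✗ does not match
  E. kg·mol: ✗ does not match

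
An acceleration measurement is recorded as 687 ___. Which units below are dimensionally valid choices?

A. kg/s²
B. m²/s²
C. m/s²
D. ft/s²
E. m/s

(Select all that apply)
C, D

acceleration has SI base units: m / s^2

Checking each option against m / s^2:
  A. kg/s²: ✗ does not match
  B. m²/s²: ✗ does not match
  C. m/s²: ✓ matches
  D. ft/s²: ✓ matches
  E. m/s: ✗ does not match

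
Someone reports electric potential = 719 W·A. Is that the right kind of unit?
No

electric potential has SI base units: kg * m^2 / (A * s^3)
W·A does NOT reduce to kg * m^2 / (A * s^3); a valid unit for electric potential would be e.g. V.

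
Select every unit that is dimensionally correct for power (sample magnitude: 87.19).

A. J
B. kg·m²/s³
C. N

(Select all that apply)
B

power has SI base units: kg * m^2 / s^3

Checking each option against kg * m^2 / s^3:
  A. J: ✗ does not match
  B. kg·m²/s³: ✓ matches
  C. N: ✗ does not match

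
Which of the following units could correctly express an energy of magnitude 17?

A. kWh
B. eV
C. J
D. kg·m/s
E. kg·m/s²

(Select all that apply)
A, B, C

energy has SI base units: kg * m^2 / s^2

Checking each option against kg * m^2 / s^2:
  A. kWh: ✓ matches
  B. eV: ✓ matches
  C. J: ✓ matches
  D. kg·m/s: ✗ does not match
  E. kg·m/s²: ✗ does not match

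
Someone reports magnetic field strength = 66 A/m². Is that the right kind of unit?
No

magnetic field strength has SI base units: A / m
A/m² does NOT reduce to A / m; a valid unit for magnetic field strength would be e.g. A/m.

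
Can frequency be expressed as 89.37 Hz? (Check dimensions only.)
Yes

frequency has SI base units: 1 / s
Hz reduces to the same SI base units, so it is a valid unit for frequency.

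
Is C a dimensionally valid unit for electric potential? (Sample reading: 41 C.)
No

electric potential has SI base units: kg * m^2 / (A * s^3)
C does NOT reduce to kg * m^2 / (A * s^3); a valid unit for electric potential would be e.g. V.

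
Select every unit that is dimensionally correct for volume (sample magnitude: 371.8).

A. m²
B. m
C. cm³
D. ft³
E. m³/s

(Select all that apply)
C, D

volume has SI base units: m^3

Checking each option against m^3:
  A. m²: ✗ does not match
  B. m: ✗ does not match
  C. cm³: ✓ matches
  D. ft³: ✓ matches
  E. m³/s: ✗ does not match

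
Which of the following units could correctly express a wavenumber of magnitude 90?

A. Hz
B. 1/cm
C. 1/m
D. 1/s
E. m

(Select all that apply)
B, C

wavenumber has SI base units: 1 / m

Checking each option against 1 / m:
  A. Hz: ✗ does not match
  B. 1/cm: ✓ matches
  C. 1/m: ✓ matches
  D. 1/s: ✗ does not match
  E. m: ✗ does not match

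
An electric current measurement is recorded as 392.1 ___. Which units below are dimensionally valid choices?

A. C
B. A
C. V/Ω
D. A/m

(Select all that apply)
B, C

electric current has SI base units: A

Checking each option against A:
  A. C: ✗ does not match
  B. A: ✓ matches
  C. V/Ω: ✓ matches
  D. A/m: ✗ does not match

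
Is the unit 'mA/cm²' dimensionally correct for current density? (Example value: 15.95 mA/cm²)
Yes

current density has SI base units: A / m^2
mA/cm² reduces to the same SI base units, so it is a valid unit for current density.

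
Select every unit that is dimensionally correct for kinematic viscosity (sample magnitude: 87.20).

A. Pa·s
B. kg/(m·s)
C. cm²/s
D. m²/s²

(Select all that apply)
C

kinematic viscosity has SI base units: m^2 / s

Checking each option against m^2 / s:
  A. Pa·s: ✗ does not match
  B. kg/(m·s): ✗ does not match
  C. cm²/s: ✓ matches
  D. m²/s²: ✗ does not match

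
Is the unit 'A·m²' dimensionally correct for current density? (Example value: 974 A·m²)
No

current density has SI base units: A / m^2
A·m² does NOT reduce to A / m^2; a valid unit for current density would be e.g. A/m².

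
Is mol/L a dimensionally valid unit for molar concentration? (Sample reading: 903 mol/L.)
Yes

molar concentration has SI base units: mol / m^3
mol/L reduces to the same SI base units, so it is a valid unit for molar concentration.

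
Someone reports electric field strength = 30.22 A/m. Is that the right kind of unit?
No

electric field strength has SI base units: kg * m / (A * s^3)
A/m does NOT reduce to kg * m / (A * s^3); a valid unit for electric field strength would be e.g. V/m.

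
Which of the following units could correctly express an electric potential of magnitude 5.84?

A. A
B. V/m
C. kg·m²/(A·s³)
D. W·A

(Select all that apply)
C

electric potential has SI base units: kg * m^2 / (A * s^3)

Checking each option against kg * m^2 / (A * s^3):
  A. A: ✗ does not match
  B. V/m: ✗ does not match
  C. kg·m²/(A·s³): ✓ matches
  D. W·A: ✗ does not match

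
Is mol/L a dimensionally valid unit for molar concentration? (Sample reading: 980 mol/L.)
Yes

molar concentration has SI base units: mol / m^3
mol/L reduces to the same SI base units, so it is a valid unit for molar concentration.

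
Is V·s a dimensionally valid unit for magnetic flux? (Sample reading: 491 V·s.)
Yes

magnetic flux has SI base units: kg * m^2 / (A * s^2)
V·s reduces to the same SI base units, so it is a valid unit for magnetic flux.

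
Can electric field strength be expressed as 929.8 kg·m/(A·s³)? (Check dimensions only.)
Yes

electric field strength has SI base units: kg * m / (A * s^3)
kg·m/(A·s³) reduces to the same SI base units, so it is a valid unit for electric field strength.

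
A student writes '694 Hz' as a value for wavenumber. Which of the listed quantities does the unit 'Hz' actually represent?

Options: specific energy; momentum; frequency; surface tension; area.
frequency

wavenumber should have units dimensionally equivalent to 1 / m (e.g. 1/m).
The given unit 'Hz' reduces to 1 / s. Of the listed options, that is the dimensionality of frequency.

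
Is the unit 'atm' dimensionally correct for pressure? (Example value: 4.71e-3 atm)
Yes

pressure has SI base units: kg / (m * s^2)
atm reduces to the same SI base units, so it is a valid unit for pressure.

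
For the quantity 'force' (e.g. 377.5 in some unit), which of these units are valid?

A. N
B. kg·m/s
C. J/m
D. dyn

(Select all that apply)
A, C, D

force has SI base units: kg * m / s^2

Checking each option against kg * m / s^2:
  A. N: ✓ matches
  B. kg·m/s: ✗ does not match
  C. J/m: ✓ matches
  D. dyn: ✓ matches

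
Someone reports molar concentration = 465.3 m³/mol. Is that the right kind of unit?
No

molar concentration has SI base units: mol / m^3
m³/mol does NOT reduce to mol / m^3; a valid unit for molar concentration would be e.g. mol/m³.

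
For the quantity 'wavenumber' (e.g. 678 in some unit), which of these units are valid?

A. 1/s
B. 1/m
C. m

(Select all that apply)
B

wavenumber has SI base units: 1 / m

Checking each option against 1 / m:
  A. 1/s: ✗ does not match
  B. 1/m: ✓ matches
  C. m: ✗ does not match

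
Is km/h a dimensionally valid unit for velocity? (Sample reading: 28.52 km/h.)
Yes

velocity has SI base units: m / s
km/h reduces to the same SI base units, so it is a valid unit for velocity.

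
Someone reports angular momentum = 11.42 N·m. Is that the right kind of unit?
No

angular momentum has SI base units: kg * m^2 / s
N·m does NOT reduce to kg * m^2 / s; a valid unit for angular momentum would be e.g. kg·m²/s.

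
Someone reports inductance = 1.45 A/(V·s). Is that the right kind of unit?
No

inductance has SI base units: kg * m^2 / (A^2 * s^2)
A/(V·s) does NOT reduce to kg * m^2 / (A^2 * s^2); a valid unit for inductance would be e.g. H.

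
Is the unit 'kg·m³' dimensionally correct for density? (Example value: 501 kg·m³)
No

density has SI base units: kg / m^3
kg·m³ does NOT reduce to kg / m^3; a valid unit for density would be e.g. kg/m³.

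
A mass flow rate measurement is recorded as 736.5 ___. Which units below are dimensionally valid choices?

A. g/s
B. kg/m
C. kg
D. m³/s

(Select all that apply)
A

mass flow rate has SI base units: kg / s

Checking each option against kg / s:
  A. g/s: ✓ matches
  B. kg/m: ✗ does not match
  C. kg: ✗ does not match
  D. m³/s: ✗ does not match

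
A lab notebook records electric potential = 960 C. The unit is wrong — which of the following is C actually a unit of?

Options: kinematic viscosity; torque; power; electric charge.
electric charge

electric potential should have units dimensionally equivalent to kg * m^2 / (A * s^3) (e.g. V).
The given unit 'C' reduces to A * s. Of the listed options, that is the dimensionality of electric charge.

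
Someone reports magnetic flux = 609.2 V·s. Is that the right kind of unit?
Yes

magnetic flux has SI base units: kg * m^2 / (A * s^2)
V·s reduces to the same SI base units, so it is a valid unit for magnetic flux.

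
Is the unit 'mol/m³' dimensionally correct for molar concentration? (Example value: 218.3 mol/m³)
Yes

molar concentration has SI base units: mol / m^3
mol/m³ reduces to the same SI base units, so it is a valid unit for molar concentration.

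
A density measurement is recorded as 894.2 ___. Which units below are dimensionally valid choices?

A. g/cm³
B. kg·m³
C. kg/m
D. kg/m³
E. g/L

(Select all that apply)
A, D, E

density has SI base units: kg / m^3

Checking each option against kg / m^3:
  A. g/cm³: ✓ matches
  B. kg·m³: ✗ does not match
  C. kg/m: ✗ does not match
  D. kg/m³: ✓ matches
  E. g/L: ✓ matches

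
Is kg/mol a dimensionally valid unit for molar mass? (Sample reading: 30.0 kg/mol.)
Yes

molar mass has SI base units: kg / mol
kg/mol reduces to the same SI base units, so it is a valid unit for molar mass.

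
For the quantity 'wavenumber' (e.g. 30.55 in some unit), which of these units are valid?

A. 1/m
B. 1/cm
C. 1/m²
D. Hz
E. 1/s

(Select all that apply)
A, B

wavenumber has SI base units: 1 / m

Checking each option against 1 / m:
  A. 1/m: ✓ matches
  B. 1/cm: ✓ matches
  C. 1/m²: ✗ does not match
  D. Hz: ✗ does not match
  E. 1/s: ✗ does not match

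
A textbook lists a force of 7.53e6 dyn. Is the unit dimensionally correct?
Yes

force has SI base units: kg * m / s^2
dyn reduces to the same SI base units, so it is a valid unit for force.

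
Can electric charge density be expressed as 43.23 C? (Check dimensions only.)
No

electric charge density has SI base units: A * s / m^3
C does NOT reduce to A * s / m^3; a valid unit for electric charge density would be e.g. C/m³.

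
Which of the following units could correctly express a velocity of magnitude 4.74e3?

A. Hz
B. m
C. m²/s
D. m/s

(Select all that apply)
D

velocity has SI base units: m / s

Checking each option against m / s:
  A. Hz: ✗ does not match
  B. m: ✗ does not match
  C. m²/s: ✗ does not match
  D. m/s: ✓ matches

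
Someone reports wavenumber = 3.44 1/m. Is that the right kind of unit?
Yes

wavenumber has SI base units: 1 / m
1/m reduces to the same SI base units, so it is a valid unit for wavenumber.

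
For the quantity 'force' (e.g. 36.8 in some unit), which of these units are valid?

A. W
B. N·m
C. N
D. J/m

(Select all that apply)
C, D

force has SI base units: kg * m / s^2

Checking each option against kg * m / s^2:
  A. W: ✗ does not match
  B. N·m: ✗ does not match
  C. N: ✓ matches
  D. J/m: ✓ matches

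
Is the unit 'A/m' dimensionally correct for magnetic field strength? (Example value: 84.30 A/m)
Yes

magnetic field strength has SI base units: A / m
A/m reduces to the same SI base units, so it is a valid unit for magnetic field strength.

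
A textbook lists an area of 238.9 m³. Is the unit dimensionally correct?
No

area has SI base units: m^2
m³ does NOT reduce to m^2; a valid unit for area would be e.g. m².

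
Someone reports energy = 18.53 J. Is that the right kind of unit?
Yes

energy has SI base units: kg * m^2 / s^2
J reduces to the same SI base units, so it is a valid unit for energy.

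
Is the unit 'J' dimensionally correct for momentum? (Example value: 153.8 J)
No

momentum has SI base units: kg * m / s
J does NOT reduce to kg * m / s; a valid unit for momentum would be e.g. kg·m/s.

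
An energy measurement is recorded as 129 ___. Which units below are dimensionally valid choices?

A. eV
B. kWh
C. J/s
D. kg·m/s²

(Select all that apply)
A, B

energy has SI base units: kg * m^2 / s^2

Checking each option against kg * m^2 / s^2:
  A. eV: ✓ matches
  B. kWh: ✓ matches
  C. J/s: ✗ does not match
  D. kg·m/s²: ✗ does not match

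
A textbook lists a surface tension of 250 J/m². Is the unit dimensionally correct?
Yes

surface tension has SI base units: kg / s^2
J/m² reduces to the same SI base units, so it is a valid unit for surface tension.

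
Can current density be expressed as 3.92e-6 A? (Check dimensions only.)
No

current density has SI base units: A / m^2
A does NOT reduce to A / m^2; a valid unit for current density would be e.g. A/m².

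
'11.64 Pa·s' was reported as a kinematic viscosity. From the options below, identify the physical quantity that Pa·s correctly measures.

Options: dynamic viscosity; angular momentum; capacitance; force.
dynamic viscosity

kinematic viscosity should have units dimensionally equivalent to m^2 / s (e.g. m²/s).
The given unit 'Pa·s' reduces to kg / (m * s). Of the listed options, that is the dimensionality of dynamic viscosity.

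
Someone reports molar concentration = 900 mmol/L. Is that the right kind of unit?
Yes

molar concentration has SI base units: mol / m^3
mmol/L reduces to the same SI base units, so it is a valid unit for molar concentration.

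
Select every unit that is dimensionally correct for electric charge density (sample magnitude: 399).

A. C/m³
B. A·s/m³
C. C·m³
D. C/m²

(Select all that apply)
A, B

electric charge density has SI base units: A * s / m^3

Checking each option against A * s / m^3:
  A. C/m³: ✓ matches
  B. A·s/m³: ✓ matches
  C. C·m³: ✗ does not match
  D. C/m²: ✗ does not match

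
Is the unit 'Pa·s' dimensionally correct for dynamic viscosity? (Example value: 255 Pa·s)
Yes

dynamic viscosity has SI base units: kg / (m * s)
Pa·s reduces to the same SI base units, so it is a valid unit for dynamic viscosity.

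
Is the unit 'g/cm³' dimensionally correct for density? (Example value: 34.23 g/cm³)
Yes

density has SI base units: kg / m^3
g/cm³ reduces to the same SI base units, so it is a valid unit for density.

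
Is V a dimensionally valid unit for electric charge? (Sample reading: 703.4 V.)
No

electric charge has SI base units: A * s
V does NOT reduce to A * s; a valid unit for electric charge would be e.g. C.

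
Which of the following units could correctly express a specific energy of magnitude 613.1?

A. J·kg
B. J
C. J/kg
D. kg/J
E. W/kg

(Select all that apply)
C

specific energy has SI base units: m^2 / s^2

Checking each option against m^2 / s^2:
  A. J·kg: ✗ does not match
  B. J: ✗ does not match
  C. J/kg: ✓ matches
  D. kg/J: ✗ does not match
  E. W/kg: ✗ does not match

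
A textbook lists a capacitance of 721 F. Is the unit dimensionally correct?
Yes

capacitance has SI base units: A^2 * s^4 / (kg * m^2)
F reduces to the same SI base units, so it is a valid unit for capacitance.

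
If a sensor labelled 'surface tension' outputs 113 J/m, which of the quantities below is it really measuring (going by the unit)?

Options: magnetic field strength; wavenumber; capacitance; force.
force

surface tension should have units dimensionally equivalent to kg / s^2 (e.g. N/m).
The given unit 'J/m' reduces to kg * m / s^2. Of the listed options, that is the dimensionality of force.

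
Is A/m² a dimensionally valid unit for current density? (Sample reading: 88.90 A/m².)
Yes

current density has SI base units: A / m^2
A/m² reduces to the same SI base units, so it is a valid unit for current density.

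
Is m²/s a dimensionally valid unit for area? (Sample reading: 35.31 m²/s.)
No

area has SI base units: m^2
m²/s does NOT reduce to m^2; a valid unit for area would be e.g. m².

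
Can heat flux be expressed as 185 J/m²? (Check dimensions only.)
No

heat flux has SI base units: kg / s^3
J/m² does NOT reduce to kg / s^3; a valid unit for heat flux would be e.g. W/m².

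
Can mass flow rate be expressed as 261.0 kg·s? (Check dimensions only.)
No

mass flow rate has SI base units: kg / s
kg·s does NOT reduce to kg / s; a valid unit for mass flow rate would be e.g. kg/s.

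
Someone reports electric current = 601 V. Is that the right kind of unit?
No

electric current has SI base units: A
V does NOT reduce to A; a valid unit for electric current would be e.g. A.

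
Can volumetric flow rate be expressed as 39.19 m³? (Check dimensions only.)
No

volumetric flow rate has SI base units: m^3 / s
m³ does NOT reduce to m^3 / s; a valid unit for volumetric flow rate would be e.g. m³/s.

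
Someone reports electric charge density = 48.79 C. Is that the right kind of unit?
No

electric charge density has SI base units: A * s / m^3
C does NOT reduce to A * s / m^3; a valid unit for electric charge density would be e.g. C/m³.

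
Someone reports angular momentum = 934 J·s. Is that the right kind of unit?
Yes

angular momentum has SI base units: kg * m^2 / s
J·s reduces to the same SI base units, so it is a valid unit for angular momentum.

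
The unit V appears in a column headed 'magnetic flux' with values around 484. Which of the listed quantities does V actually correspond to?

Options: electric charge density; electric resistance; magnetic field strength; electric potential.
electric potential

magnetic flux should have units dimensionally equivalent to kg * m^2 / (A * s^2) (e.g. Wb).
The given unit 'V' reduces to kg * m^2 / (A * s^3). Of the listed options, that is the dimensionality of electric potential.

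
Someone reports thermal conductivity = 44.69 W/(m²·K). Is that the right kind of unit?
No

thermal conductivity has SI base units: kg * m / (s^3 * K)
W/(m²·K) does NOT reduce to kg * m / (s^3 * K); a valid unit for thermal conductivity would be e.g. W/(m·K).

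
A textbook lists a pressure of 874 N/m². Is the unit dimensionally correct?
Yes

pressure has SI base units: kg / (m * s^2)
N/m² reduces to the same SI base units, so it is a valid unit for pressure.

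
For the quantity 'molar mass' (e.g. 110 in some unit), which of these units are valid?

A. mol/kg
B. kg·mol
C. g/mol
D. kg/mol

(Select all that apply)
C, D

molar mass has SI base units: kg / mol

Checking each option against kg / mol:
  A. mol/kg: ✗ does not match
  B. kg·mol: ✗ does not match
  C. g/mol: ✓ matches
  D. kg/mol: ✓ matches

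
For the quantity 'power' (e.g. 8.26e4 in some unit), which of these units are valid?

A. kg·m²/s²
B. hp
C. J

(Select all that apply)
B

power has SI base units: kg * m^2 / s^3

Checking each option against kg * m^2 / s^3:
  A. kg·m²/s²: ✗ does not match
  B. hp: ✓ matches
  C. J: ✗ does not match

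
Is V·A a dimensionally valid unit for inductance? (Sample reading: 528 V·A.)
No

inductance has SI base units: kg * m^2 / (A^2 * s^2)
V·A does NOT reduce to kg * m^2 / (A^2 * s^2); a valid unit for inductance would be e.g. H.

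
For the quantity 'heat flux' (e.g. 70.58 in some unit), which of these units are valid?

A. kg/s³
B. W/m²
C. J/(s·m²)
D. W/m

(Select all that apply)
A, B, C

heat flux has SI base units: kg / s^3

Checking each option against kg / s^3:
  A. kg/s³: ✓ matches
  B. W/m²: ✓ matches
  C. J/(s·m²): ✓ matches
  D. W/m: ✗ does not match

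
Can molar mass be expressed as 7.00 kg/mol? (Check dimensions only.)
Yes

molar mass has SI base units: kg / mol
kg/mol reduces to the same SI base units, so it is a valid unit for molar mass.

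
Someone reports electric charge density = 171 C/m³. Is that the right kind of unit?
Yes

electric charge density has SI base units: A * s / m^3
C/m³ reduces to the same SI base units, so it is a valid unit for electric charge density.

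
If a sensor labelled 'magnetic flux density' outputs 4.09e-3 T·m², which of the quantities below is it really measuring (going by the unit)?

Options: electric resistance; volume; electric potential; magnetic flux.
magnetic flux

magnetic flux density should have units dimensionally equivalent to kg / (A * s^2) (e.g. T).
The given unit 'T·m²' reduces to kg * m^2 / (A * s^2). Of the listed options, that is the dimensionality of magnetic flux.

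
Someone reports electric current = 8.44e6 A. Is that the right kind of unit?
Yes

electric current has SI base units: A
A reduces to the same SI base units, so it is a valid unit for electric current.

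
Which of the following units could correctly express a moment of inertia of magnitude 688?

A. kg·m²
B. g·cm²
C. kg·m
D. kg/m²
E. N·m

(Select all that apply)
A, B

moment of inertia has SI base units: kg * m^2

Checking each option against kg * m^2:
  A. kg·m²: ✓ matches
  B. g·cm²: ✓ matches
  C. kg·m: ✗ does not match
  D. kg/m²: ✗ does not match
  E. N·m: ✗ does not match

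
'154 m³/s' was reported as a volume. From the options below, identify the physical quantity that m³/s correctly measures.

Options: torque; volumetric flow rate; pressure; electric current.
volumetric flow rate

volume should have units dimensionally equivalent to m^3 (e.g. m³).
The given unit 'm³/s' reduces to m^3 / s. Of the listed options, that is the dimensionality of volumetric flow rate.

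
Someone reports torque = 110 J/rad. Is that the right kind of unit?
Yes

torque has SI base units: kg * m^2 / s^2
J/rad reduces to the same SI base units, so it is a valid unit for torque.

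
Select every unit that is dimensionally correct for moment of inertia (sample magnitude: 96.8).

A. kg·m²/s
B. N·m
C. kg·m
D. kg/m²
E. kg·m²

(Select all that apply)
E

moment of inertia has SI base units: kg * m^2

Checking each option against kg * m^2:
  A. kg·m²/s: ✗ does not match
  B. N·m: ✗ does not match
  C. kg·m: ✗ does not match
  D. kg/m²: ✗ does not match
  E. kg·m²: ✓ matches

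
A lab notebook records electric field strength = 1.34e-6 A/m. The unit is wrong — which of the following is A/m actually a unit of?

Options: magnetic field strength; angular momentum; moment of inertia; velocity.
magnetic field strength

electric field strength should have units dimensionally equivalent to kg * m / (A * s^3) (e.g. V/m).
The given unit 'A/m' reduces to A / m. Of the listed options, that is the dimensionality of magnetic field strength.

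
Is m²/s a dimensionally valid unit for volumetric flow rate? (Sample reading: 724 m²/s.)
No

volumetric flow rate has SI base units: m^3 / s
m²/s does NOT reduce to m^3 / s; a valid unit for volumetric flow rate would be e.g. m³/s.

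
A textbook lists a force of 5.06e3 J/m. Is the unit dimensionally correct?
Yes

force has SI base units: kg * m / s^2
J/m reduces to the same SI base units, so it is a valid unit for force.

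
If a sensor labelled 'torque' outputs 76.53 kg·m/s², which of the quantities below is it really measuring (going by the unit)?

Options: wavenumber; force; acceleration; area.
force

torque should have units dimensionally equivalent to kg * m^2 / s^2 (e.g. N·m).
The given unit 'kg·m/s²' reduces to kg * m / s^2. Of the listed options, that is the dimensionality of force.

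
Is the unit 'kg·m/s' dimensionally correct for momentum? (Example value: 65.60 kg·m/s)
Yes

momentum has SI base units: kg * m / s
kg·m/s reduces to the same SI base units, so it is a valid unit for momentum.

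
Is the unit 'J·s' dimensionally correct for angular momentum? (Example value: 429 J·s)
Yes

angular momentum has SI base units: kg * m^2 / s
J·s reduces to the same SI base units, so it is a valid unit for angular momentum.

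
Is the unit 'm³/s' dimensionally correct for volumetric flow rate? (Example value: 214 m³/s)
Yes

volumetric flow rate has SI base units: m^3 / s
m³/s reduces to the same SI base units, so it is a valid unit for volumetric flow rate.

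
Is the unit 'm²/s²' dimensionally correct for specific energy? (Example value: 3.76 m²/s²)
Yes

specific energy has SI base units: m^2 / s^2
m²/s² reduces to the same SI base units, so it is a valid unit for specific energy.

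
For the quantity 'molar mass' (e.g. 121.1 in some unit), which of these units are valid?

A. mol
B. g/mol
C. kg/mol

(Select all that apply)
B, C

molar mass has SI base units: kg / mol

Checking each option against kg / mol:
  A. mol: ✗ does not match
  B. g/mol: ✓ matches
  C. kg/mol: ✓ matches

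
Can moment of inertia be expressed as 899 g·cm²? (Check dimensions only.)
Yes

moment of inertia has SI base units: kg * m^2
g·cm² reduces to the same SI base units, so it is a valid unit for moment of inertia.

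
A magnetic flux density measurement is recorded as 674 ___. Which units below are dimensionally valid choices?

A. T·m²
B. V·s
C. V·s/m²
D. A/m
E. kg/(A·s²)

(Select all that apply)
C, E

magnetic flux density has SI base units: kg / (A * s^2)

Checking each option against kg / (A * s^2):
  A. T·m²: ✗ does not match
  B. V·s: ✗ does not match
  C. V·s/m²: ✓ matches
  D. A/m: ✗ does not match
  E. kg/(A·s²): ✓ matches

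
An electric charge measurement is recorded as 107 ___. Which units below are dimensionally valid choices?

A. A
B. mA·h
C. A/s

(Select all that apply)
B

electric charge has SI base units: A * s

Checking each option against A * s:
  A. A: ✗ does not match
  B. mA·h: ✓ matches
  C. A/s: ✗ does not match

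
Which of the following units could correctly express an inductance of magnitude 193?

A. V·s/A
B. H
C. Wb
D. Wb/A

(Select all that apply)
A, B, D

inductance has SI base units: kg * m^2 / (A^2 * s^2)

Checking each option against kg * m^2 / (A^2 * s^2):
  A. V·s/A: ✓ matches
  B. H: ✓ matches
  C. Wb: ✗ does not match
  D. Wb/A: ✓ matches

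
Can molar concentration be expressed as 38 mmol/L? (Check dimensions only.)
Yes

molar concentration has SI base units: mol / m^3
mmol/L reduces to the same SI base units, so it is a valid unit for molar concentration.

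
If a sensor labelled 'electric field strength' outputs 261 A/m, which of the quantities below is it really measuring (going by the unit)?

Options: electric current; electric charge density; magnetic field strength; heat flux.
magnetic field strength

electric field strength should have units dimensionally equivalent to kg * m / (A * s^3) (e.g. V/m).
The given unit 'A/m' reduces to A / m. Of the listed options, that is the dimensionality of magnetic field strength.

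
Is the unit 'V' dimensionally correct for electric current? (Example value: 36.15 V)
No

electric current has SI base units: A
V does NOT reduce to A; a valid unit for electric current would be e.g. A.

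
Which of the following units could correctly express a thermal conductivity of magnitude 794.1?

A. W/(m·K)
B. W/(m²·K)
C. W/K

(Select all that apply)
A

thermal conductivity has SI base units: kg * m / (s^3 * K)

Checking each option against kg * m / (s^3 * K):
  A. W/(m·K): ✓ matches
  B. W/(m²·K): ✗ does not match
  C. W/K: ✗ does not match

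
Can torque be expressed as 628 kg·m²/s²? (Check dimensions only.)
Yes

torque has SI base units: kg * m^2 / s^2
kg·m²/s² reduces to the same SI base units, so it is a valid unit for torque.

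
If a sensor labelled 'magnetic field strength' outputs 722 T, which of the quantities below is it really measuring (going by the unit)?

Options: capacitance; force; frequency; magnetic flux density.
magnetic flux density

magnetic field strength should have units dimensionally equivalent to A / m (e.g. A/m).
The given unit 'T' reduces to kg / (A * s^2). Of the listed options, that is the dimensionality of magnetic flux density.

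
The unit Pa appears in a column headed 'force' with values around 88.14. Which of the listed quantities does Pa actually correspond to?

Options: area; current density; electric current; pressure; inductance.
pressure

force should have units dimensionally equivalent to kg * m / s^2 (e.g. N).
The given unit 'Pa' reduces to kg / (m * s^2). Of the listed options, that is the dimensionality of pressure.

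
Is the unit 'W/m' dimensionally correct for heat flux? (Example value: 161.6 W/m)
No

heat flux has SI base units: kg / s^3
W/m does NOT reduce to kg / s^3; a valid unit for heat flux would be e.g. W/m².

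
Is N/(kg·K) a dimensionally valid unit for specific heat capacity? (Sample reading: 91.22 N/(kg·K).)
No

specific heat capacity has SI base units: m^2 / (s^2 * K)
N/(kg·K) does NOT reduce to m^2 / (s^2 * K); a valid unit for specific heat capacity would be e.g. J/(kg·K).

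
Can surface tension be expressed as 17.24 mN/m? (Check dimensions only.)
Yes

surface tension has SI base units: kg / s^2
mN/m reduces to the same SI base units, so it is a valid unit for surface tension.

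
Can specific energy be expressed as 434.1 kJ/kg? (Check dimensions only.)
Yes

specific energy has SI base units: m^2 / s^2
kJ/kg reduces to the same SI base units, so it is a valid unit for specific energy.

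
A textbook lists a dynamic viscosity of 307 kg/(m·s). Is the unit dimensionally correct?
Yes

dynamic viscosity has SI base units: kg / (m * s)
kg/(m·s) reduces to the same SI base units, so it is a valid unit for dynamic viscosity.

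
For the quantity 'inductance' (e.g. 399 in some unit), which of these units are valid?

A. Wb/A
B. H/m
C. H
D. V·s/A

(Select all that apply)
A, C, D

inductance has SI base units: kg * m^2 / (A^2 * s^2)

Checking each option against kg * m^2 / (A^2 * s^2):
  A. Wb/A: ✓ matches
  B. H/m: ✗ does not match
  C. H: ✓ matches
  D. V·s/A: ✓ matches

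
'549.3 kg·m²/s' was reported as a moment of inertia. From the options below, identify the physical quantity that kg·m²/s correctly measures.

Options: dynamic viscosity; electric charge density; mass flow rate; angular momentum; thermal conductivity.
angular momentum

moment of inertia should have units dimensionally equivalent to kg * m^2 (e.g. kg·m²).
The given unit 'kg·m²/s' reduces to kg * m^2 / s. Of the listed options, that is the dimensionality of angular momentum.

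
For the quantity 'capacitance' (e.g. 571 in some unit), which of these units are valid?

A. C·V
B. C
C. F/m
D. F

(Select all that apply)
D

capacitance has SI base units: A^2 * s^4 / (kg * m^2)

Checking each option against A^2 * s^4 / (kg * m^2):
  A. C·V: ✗ does not match
  B. C: ✗ does not match
  C. F/m: ✗ does not match
  D. F: ✓ matches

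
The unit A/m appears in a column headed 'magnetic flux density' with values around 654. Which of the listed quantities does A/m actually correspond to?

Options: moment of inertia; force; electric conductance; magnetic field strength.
magnetic field strength

magnetic flux density should have units dimensionally equivalent to kg / (A * s^2) (e.g. T).
The given unit 'A/m' reduces to A / m. Of the listed options, that is the dimensionality of magnetic field strength.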